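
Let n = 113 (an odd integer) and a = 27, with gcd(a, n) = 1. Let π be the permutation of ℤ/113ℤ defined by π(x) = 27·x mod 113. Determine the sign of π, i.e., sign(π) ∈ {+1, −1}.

Trace 83: π^k(83) = [83, 94, 52, 48, 53, 75, 104] for k=0..6.
2 cycles of lengths [112, 1].
sign(π) = (−1)^{n − #cycles} = (−1)^{113−2} = (−1)^111 = -1.

-1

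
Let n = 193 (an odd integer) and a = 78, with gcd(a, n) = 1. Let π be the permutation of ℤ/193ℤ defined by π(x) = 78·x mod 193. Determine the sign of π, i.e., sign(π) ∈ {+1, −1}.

-1

Orbit of 99 under x↦78x: [99, 2, 156, 9, 123, 137, 71]… (length divides ord_193(78)).
π_78 has 2 disjoint cycles with lengths [192, 1] on {0,…,192}.
2 cycles on 193: each ℓ→(−1)^(ℓ−1), product (−1)^191 = -1.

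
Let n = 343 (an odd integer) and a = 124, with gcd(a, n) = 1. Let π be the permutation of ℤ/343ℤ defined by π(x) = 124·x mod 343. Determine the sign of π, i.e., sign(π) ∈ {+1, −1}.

Start at x=26: 26 → 137 → 181 → 149 → 297 → 127 → 313 → … (one orbit).
Decompose π into cycles: lengths [294, 42, 6, 1] (4 cycles, including the fixed point 0).
sign(π) = (−1)^{n − #cycles} = (−1)^{343−4} = (−1)^339 = -1.
(124|343)_J = -1 (Zolotarev's lemma cross-check).

-1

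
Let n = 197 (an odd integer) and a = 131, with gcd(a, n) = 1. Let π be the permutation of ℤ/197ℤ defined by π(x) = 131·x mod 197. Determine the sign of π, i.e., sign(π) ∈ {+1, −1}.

Trace 64: π^k(64) = [64, 110, 29, 56, 47, 50, 49] for k=0..6.
The orbit structure of x ↦ 131x mod 197: 2 orbits of sizes [196, 1].
197 − 2 = 195 transpositions; sign(π) = (−1)^195 = -1.

-1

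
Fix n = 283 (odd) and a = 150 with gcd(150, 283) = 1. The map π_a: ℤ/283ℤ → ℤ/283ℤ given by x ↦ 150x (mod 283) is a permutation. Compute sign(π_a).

Start at x=237: 237 → 175 → 214 → 121 → 38 → 40 → 57 → … (one orbit).
The orbit structure of x ↦ 150x mod 283: 3 orbits of sizes [141, 141, 1].
With 3 cycles on 283 points, sign = (−1)^{283−3} = +1.
The Jacobi symbol (150|283) = +1 (Zolotarev) agrees.

+1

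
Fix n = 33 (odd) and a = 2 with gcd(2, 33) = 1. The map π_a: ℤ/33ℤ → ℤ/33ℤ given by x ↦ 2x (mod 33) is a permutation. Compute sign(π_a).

Trace 17: π^k(17) = [17, 1, 2, 4, 8, 16, 32] for k=0..6.
Decompose π into cycles: lengths [10, 10, 10, 2, 1] (5 cycles, including the fixed point 0).
sign(π) = (−1)^{n − #cycles} = (−1)^{33−5} = (−1)^28 = +1.
Via Zolotarev, sign(π_{2}) = (2|33) = +1.

+1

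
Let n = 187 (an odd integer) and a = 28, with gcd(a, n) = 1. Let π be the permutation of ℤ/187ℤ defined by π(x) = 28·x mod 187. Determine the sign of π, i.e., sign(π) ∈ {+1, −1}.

Start at x=90: 90 → 89 → 61 → 25 → 139 → 152 → 142 → … (one orbit).
Cycle lengths of π_28 on ℤ/187ℤ: [80, 80, 16, 10, 1]; 5 cycles in total.
Σ(ℓ_i−1) = 187−5 = 182; sign = (−1)^182 = +1.

+1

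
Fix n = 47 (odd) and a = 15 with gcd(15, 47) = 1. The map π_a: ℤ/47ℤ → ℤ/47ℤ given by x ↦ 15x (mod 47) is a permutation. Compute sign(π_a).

-1

Orbit of 43 under x↦15x: [43, 34, 40, 36, 23, 16, 5]… (length divides ord_47(15)).
The orbit structure of x ↦ 15x mod 47: 2 orbits of sizes [46, 1].
sign(π) = (−1)^{n − #cycles} = (−1)^{47−2} = (−1)^45 = -1.
Check: (15/47) = -1 by Zolotarev.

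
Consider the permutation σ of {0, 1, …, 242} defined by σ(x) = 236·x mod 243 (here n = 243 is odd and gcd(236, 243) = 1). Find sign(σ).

Start at x=62: 62 → 52 → 122 → 118 → 146 → 193 → 107 → … (one orbit).
The orbit structure of x ↦ 236x mod 243: 6 orbits of sizes [162, 54, 18, 6, 2, 1].
243 − 6 = 237 transpositions; sign(π) = (−1)^237 = -1.
Zolotarev: (236|243) = -1, matching the cycle-count sign.

-1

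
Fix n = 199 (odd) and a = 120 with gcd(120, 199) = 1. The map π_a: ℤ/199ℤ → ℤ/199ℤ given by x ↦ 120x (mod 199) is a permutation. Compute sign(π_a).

-1

Start at x=194: 194 → 196 → 38 → 182 → 149 → 169 → 181 → … (one orbit).
2 cycles of lengths [198, 1].
n − c = 199 − 2 = 197; sign = (−1)^197 = -1.
Via Zolotarev, sign(π_{120}) = (120|199) = -1.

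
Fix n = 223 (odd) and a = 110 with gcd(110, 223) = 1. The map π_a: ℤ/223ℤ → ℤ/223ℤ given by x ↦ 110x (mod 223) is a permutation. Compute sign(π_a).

Trace 105: π^k(105) = [105, 177, 69, 8, 211, 18, 196] for k=0..6.
Cycle type of π: 111×2 + 1; total 3 cycles.
3 cycles on 223: each ℓ→(−1)^(ℓ−1), product (−1)^220 = +1.

+1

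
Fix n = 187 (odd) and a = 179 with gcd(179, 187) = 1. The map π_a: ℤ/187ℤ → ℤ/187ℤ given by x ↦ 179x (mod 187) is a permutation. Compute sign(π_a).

Start at x=137: 137 → 26 → 166 → 168 → 152 → 93 → 4 → … (one orbit).
The orbit structure of x ↦ 179x mod 187: 9 orbits of sizes [40, 40, 40, 40, 8, 8, 5, 5, 1].
Σ(ℓ_i−1) = 187−9 = 178; sign = (−1)^178 = +1.
The Jacobi symbol (179|187) = +1 (Zolotarev) agrees.

+1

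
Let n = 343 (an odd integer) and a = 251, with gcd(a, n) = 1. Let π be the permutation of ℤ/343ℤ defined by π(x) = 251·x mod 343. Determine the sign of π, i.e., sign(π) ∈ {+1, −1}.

-1

Start at x=20: 20 → 218 → 181 → 155 → 146 → 288 → 258 → … (one orbit).
Cycle type of π: 98×3 + 14×3 + 2×3 + 1; total 10 cycles.
With 10 cycles on 343 points, sign = (−1)^{343−10} = -1.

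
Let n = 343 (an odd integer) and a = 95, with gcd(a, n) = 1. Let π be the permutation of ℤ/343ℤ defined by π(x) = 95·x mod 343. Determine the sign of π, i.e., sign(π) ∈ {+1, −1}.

+1

Start at x=337: 337 → 116 → 44 → 64 → 249 → 331 → 232 → … (one orbit).
π_95 has 7 disjoint cycles with lengths [147, 147, 21, 21, 3, 3, 1] on {0,…,342}.
7 cycles on 343: each ℓ→(−1)^(ℓ−1), product (−1)^336 = +1.
(95|343)_J = +1 (Zolotarev's lemma cross-check).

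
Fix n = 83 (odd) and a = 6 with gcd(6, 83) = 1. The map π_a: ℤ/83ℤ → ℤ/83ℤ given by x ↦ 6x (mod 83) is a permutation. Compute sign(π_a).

Trace 19: π^k(19) = [19, 31, 20, 37, 56, 4, 24] for k=0..6.
The orbit structure of x ↦ 6x mod 83: 2 orbits of sizes [82, 1].
n − c = 83 − 2 = 81; sign = (−1)^81 = -1.
Via Zolotarev, sign(π_{6}) = (6|83) = -1.

-1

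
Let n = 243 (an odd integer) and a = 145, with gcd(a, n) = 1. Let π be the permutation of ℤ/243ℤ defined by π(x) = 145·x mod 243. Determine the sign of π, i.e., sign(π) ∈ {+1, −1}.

+1

Trace 82: π^k(82) = [82, 226, 208, 28, 172, 154, 217] for k=0..6.
Cycle lengths of π_145 on ℤ/243ℤ: [27, 27, 27, 27, 27, 27, 9, 9, 9, 9, 9, 9, 3, 3, 3, 3, 3, 3, 1, 1, 1, 1, 1, 1, 1, 1, 1]; 27 cycles in total.
243 − 27 = 216 transpositions; sign(π) = (−1)^216 = +1.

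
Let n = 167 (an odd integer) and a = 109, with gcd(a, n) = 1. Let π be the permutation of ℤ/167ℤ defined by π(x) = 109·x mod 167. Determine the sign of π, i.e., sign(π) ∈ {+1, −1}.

Trace 30: π^k(30) = [30, 97, 52, 157, 79, 94, 59] for k=0..6.
Cycle type of π: 166 + 1; total 2 cycles.
Σ(ℓ_i−1) = 167−2 = 165; sign = (−1)^165 = -1.
Check: (109/167) = -1 by Zolotarev.

-1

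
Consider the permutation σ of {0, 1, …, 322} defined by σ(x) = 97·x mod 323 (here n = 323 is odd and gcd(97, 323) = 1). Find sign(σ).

Trace 224: π^k(224) = [224, 87, 41, 101, 107, 43, 295] for k=0..6.
Cycle type of π: 144×2 + 18 + 16 + 1; total 5 cycles.
5 cycles on 323: each ℓ→(−1)^(ℓ−1), product (−1)^318 = +1.

+1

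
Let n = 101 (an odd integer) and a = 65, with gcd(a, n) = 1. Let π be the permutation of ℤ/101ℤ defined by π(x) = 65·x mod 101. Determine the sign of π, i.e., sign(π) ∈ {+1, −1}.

Trace 6: π^k(6) = [6, 87, 100, 36, 17, 95, 14] for k=0..6.
Cycle lengths of π_65 on ℤ/101ℤ: [10, 10, 10, 10, 10, 10, 10, 10, 10, 10, 1]; 11 cycles in total.
sign(π) = (−1)^{n − #cycles} = (−1)^{101−11} = (−1)^90 = +1.

+1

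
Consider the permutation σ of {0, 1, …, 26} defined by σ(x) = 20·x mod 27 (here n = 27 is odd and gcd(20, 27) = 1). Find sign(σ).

-1

Trace 19: π^k(19) = [19, 2, 13, 17, 16, 23, 1] for k=0..6.
π_20 has 4 disjoint cycles with lengths [18, 6, 2, 1] on {0,…,26}.
27 − 4 = 23 transpositions; sign(π) = (−1)^23 = -1.
Check: (20/27) = -1 by Zolotarev.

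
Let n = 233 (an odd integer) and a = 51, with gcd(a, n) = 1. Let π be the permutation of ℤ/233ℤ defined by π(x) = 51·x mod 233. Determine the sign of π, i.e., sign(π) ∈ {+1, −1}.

Start at x=19: 19 → 37 → 23 → 8 → 175 → 71 → 126 → … (one orbit).
Decompose π into cycles: lengths [29, 29, 29, 29, 29, 29, 29, 29, 1] (9 cycles, including the fixed point 0).
n − c = 233 − 9 = 224; sign = (−1)^224 = +1.
Check: (51/233) = +1 by Zolotarev.

+1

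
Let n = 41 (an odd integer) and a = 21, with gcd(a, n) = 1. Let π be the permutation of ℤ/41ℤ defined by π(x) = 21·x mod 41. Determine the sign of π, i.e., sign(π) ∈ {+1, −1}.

Start at x=40: 40 → 20 → 10 → 5 → 23 → 32 → 16 → … (one orbit).
Cycle type of π: 20×2 + 1; total 3 cycles.
n − c = 41 − 3 = 38; sign = (−1)^38 = +1.
Zolotarev: (21|41) = +1, matching the cycle-count sign.

+1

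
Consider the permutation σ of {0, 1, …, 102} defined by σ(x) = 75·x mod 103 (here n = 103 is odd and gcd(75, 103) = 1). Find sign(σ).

Trace 63: π^k(63) = [63, 90, 55, 5, 66, 6, 38] for k=0..6.
π_75 has 2 disjoint cycles with lengths [102, 1] on {0,…,102}.
With 2 cycles on 103 points, sign = (−1)^{103−2} = -1.
The Jacobi symbol (75|103) = -1 (Zolotarev) agrees.

-1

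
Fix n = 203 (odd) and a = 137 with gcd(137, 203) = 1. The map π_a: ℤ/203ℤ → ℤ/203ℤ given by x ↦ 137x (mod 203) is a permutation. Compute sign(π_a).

Trace 130: π^k(130) = [130, 149, 113, 53, 156, 57, 95] for k=0..6.
Cycle lengths of π_137 on ℤ/203ℤ: [84, 84, 28, 3, 3, 1]; 6 cycles in total.
Σ(ℓ_i−1) = 203−6 = 197; sign = (−1)^197 = -1.
Via Zolotarev, sign(π_{137}) = (137|203) = -1.

-1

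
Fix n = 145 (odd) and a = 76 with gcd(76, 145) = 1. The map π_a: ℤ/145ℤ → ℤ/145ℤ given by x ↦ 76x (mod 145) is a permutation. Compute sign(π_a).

Start at x=11: 11 → 111 → 26 → 91 → 101 → 136 → 41 → … (one orbit).
Decompose π into cycles: lengths [28, 28, 28, 28, 28, 1, 1, 1, 1, 1] (10 cycles, including the fixed point 0).
With 10 cycles on 145 points, sign = (−1)^{145−10} = -1.

-1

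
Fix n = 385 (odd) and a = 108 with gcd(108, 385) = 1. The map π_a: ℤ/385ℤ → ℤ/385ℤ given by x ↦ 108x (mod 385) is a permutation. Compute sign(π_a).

Start at x=191: 191 → 223 → 214 → 12 → 141 → 213 → 289 → … (one orbit).
Cycle lengths of π_108 on ℤ/385ℤ: [60, 60, 60, 60, 30, 30, 20, 20, 12, 12, 6, 5, 5, 4, 1]; 15 cycles in total.
With 15 cycles on 385 points, sign = (−1)^{385−15} = +1.

+1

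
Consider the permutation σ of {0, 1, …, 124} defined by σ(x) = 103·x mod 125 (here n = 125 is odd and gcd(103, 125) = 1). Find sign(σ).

Trace 56: π^k(56) = [56, 18, 104, 87, 86, 108, 124] for k=0..6.
Decompose π into cycles: lengths [100, 20, 4, 1] (4 cycles, including the fixed point 0).
4 cycles on 125: each ℓ→(−1)^(ℓ−1), product (−1)^121 = -1.

-1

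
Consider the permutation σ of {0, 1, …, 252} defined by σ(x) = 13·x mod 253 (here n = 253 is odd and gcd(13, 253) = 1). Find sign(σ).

Orbit of 75 under x↦13x: [75, 216, 25, 72, 177, 24, 59]… (length divides ord_253(13)).
6 cycles of lengths [110, 110, 11, 11, 10, 1].
With 6 cycles on 253 points, sign = (−1)^{253−6} = -1.
Check: (13/253) = -1 by Zolotarev.

-1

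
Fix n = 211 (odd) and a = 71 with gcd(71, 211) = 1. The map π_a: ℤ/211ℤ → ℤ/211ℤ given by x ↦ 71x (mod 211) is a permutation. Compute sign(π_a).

+1

Orbit of 188 under x↦71x: [188, 55, 107, 1, 71]… (length divides ord_211(71)).
Decompose π into cycles: lengths [5, 5, 5, 5, 5, 5, 5, 5, 5, 5, 5, 5, 5, 5, 5, 5, 5, 5, 5, 5, 5, 5, 5, 5, 5, 5, 5, 5, 5, 5, 5, 5, 5, 5, 5, 5, 5, 5, 5, 5, 5, 5, 1] (43 cycles, including the fixed point 0).
211 − 43 = 168 transpositions; sign(π) = (−1)^168 = +1.
The Jacobi symbol (71|211) = +1 (Zolotarev) agrees.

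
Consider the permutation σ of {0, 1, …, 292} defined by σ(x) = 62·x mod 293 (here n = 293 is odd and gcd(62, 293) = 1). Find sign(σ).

Trace 267: π^k(267) = [267, 146, 262, 129, 87, 120, 115] for k=0..6.
Cycle type of π: 292 + 1; total 2 cycles.
293 − 2 = 291 transpositions; sign(π) = (−1)^291 = -1.
Zolotarev: (62|293) = -1, matching the cycle-count sign.

-1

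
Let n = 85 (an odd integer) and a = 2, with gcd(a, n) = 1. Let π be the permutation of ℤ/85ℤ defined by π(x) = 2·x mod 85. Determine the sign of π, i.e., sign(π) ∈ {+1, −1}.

-1

Trace 8: π^k(8) = [8, 16, 32, 64, 43, 1, 2] for k=0..6.
Decompose π into cycles: lengths [8, 8, 8, 8, 8, 8, 8, 8, 8, 8, 4, 1] (12 cycles, including the fixed point 0).
sign(π) = (−1)^{n − #cycles} = (−1)^{85−12} = (−1)^73 = -1.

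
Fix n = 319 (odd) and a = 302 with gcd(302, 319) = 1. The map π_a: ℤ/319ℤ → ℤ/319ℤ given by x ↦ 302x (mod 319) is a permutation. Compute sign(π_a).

-1

Orbit of 191 under x↦302x: [191, 262, 12, 115, 278, 59, 273]… (length divides ord_319(302)).
The orbit structure of x ↦ 302x mod 319: 24 orbits of sizes [20, 20, 20, 20, 20, 20, 20, 20, 20, 20, 20, 20, 20, 20, 5, 5, 4, 4, 4, 4, 4, 4, 4, 1].
24 cycles on 319: each ℓ→(−1)^(ℓ−1), product (−1)^295 = -1.
Check: (302/319) = -1 by Zolotarev.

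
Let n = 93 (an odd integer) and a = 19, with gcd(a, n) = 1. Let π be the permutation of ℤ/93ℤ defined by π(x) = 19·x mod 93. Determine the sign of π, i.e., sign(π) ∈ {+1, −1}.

Trace 70: π^k(70) = [70, 28, 67, 64, 7, 40, 16] for k=0..6.
Decompose π into cycles: lengths [15, 15, 15, 15, 15, 15, 1, 1, 1] (9 cycles, including the fixed point 0).
93 − 9 = 84 transpositions; sign(π) = (−1)^84 = +1.
Via Zolotarev, sign(π_{19}) = (19|93) = +1.

+1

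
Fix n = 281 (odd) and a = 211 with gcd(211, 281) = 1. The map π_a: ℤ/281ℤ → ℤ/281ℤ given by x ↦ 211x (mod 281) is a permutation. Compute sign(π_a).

+1

Trace 64: π^k(64) = [64, 16, 4, 1, 211, 123, 101] for k=0..6.
9 cycles of lengths [35, 35, 35, 35, 35, 35, 35, 35, 1].
sign(π) = (−1)^{n − #cycles} = (−1)^{281−9} = (−1)^272 = +1.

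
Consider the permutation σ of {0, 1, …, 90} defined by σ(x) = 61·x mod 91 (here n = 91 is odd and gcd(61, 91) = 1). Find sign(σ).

-1

Trace 81: π^k(81) = [81, 27, 9, 3, 1, 61] for k=0..5.
Cycle lengths of π_61 on ℤ/91ℤ: [6, 6, 6, 6, 6, 6, 6, 6, 6, 6, 6, 6, 6, 3, 3, 3, 3, 1]; 18 cycles in total.
n − c = 91 − 18 = 73; sign = (−1)^73 = -1.
(61|91)_J = -1 (Zolotarev's lemma cross-check).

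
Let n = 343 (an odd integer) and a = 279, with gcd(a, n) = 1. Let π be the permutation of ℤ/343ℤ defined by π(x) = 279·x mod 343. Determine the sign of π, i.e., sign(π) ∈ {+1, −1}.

-1

Trace 246: π^k(246) = [246, 34, 225, 6, 302, 223, 134] for k=0..6.
Cycle type of π: 98×3 + 14×3 + 2×3 + 1; total 10 cycles.
343 − 10 = 333 transpositions; sign(π) = (−1)^333 = -1.
Check: (279/343) = -1 by Zolotarev.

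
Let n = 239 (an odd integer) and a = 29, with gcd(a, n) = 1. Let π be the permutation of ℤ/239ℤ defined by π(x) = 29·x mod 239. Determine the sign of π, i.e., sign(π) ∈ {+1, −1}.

Start at x=62: 62 → 125 → 40 → 204 → 180 → 201 → 93 → … (one orbit).
Cycle lengths of π_29 on ℤ/239ℤ: [119, 119, 1]; 3 cycles in total.
Σ(ℓ_i−1) = 239−3 = 236; sign = (−1)^236 = +1.

+1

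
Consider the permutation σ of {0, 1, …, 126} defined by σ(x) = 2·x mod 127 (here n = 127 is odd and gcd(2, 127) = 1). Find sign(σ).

Orbit of 2 under x↦2x: [2, 4, 8, 16, 32, 64, 1]… (length divides ord_127(2)).
19 cycles of lengths [7, 7, 7, 7, 7, 7, 7, 7, 7, 7, 7, 7, 7, 7, 7, 7, 7, 7, 1].
sign(π) = (−1)^{n − #cycles} = (−1)^{127−19} = (−1)^108 = +1.
Zolotarev: (2|127) = +1, matching the cycle-count sign.

+1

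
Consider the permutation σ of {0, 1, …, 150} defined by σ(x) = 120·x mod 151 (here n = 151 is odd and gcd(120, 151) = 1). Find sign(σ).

Trace 39: π^k(39) = [39, 150, 31, 96, 44, 146, 4] for k=0..6.
Decompose π into cycles: lengths [150, 1] (2 cycles, including the fixed point 0).
Σ(ℓ_i−1) = 151−2 = 149; sign = (−1)^149 = -1.
Zolotarev: (120|151) = -1, matching the cycle-count sign.

-1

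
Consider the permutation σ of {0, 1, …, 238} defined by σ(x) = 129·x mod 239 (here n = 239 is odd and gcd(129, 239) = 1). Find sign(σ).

Orbit of 145 under x↦129x: [145, 63, 1, 129, 150, 230, 34]… (length divides ord_239(129)).
π_129 has 2 disjoint cycles with lengths [238, 1] on {0,…,238}.
239 − 2 = 237 transpositions; sign(π) = (−1)^237 = -1.
Via Zolotarev, sign(π_{129}) = (129|239) = -1.

-1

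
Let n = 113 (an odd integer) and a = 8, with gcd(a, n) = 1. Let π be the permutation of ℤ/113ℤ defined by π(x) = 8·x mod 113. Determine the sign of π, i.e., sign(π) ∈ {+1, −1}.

Orbit of 30 under x↦8x: [30, 14, 112, 105, 49, 53, 85]… (length divides ord_113(8)).
Cycle type of π: 28×4 + 1; total 5 cycles.
sign(π) = (−1)^{n − #cycles} = (−1)^{113−5} = (−1)^108 = +1.
Via Zolotarev, sign(π_{8}) = (8|113) = +1.

+1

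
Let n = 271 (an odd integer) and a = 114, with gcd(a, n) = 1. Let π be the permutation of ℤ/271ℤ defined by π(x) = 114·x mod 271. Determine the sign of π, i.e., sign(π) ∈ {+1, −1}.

+1

Start at x=160: 160 → 83 → 248 → 88 → 5 → 28 → 211 → … (one orbit).
The orbit structure of x ↦ 114x mod 271: 11 orbits of sizes [27, 27, 27, 27, 27, 27, 27, 27, 27, 27, 1].
11 cycles on 271: each ℓ→(−1)^(ℓ−1), product (−1)^260 = +1.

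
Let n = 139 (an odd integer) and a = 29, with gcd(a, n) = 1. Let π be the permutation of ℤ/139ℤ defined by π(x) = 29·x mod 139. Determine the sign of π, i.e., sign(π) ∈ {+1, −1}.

+1

Start at x=131: 131 → 46 → 83 → 44 → 25 → 30 → 36 → … (one orbit).
Cycle type of π: 69×2 + 1; total 3 cycles.
sign(π) = (−1)^{n − #cycles} = (−1)^{139−3} = (−1)^136 = +1.
Check: (29/139) = +1 by Zolotarev.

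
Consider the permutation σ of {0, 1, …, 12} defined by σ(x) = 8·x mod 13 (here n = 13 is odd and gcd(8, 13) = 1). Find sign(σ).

Trace 8: π^k(8) = [8, 12, 5, 1] for k=0..3.
Cycle lengths of π_8 on ℤ/13ℤ: [4, 4, 4, 1]; 4 cycles in total.
Σ(ℓ_i−1) = 13−4 = 9; sign = (−1)^9 = -1.
Check: (8/13) = -1 by Zolotarev.

-1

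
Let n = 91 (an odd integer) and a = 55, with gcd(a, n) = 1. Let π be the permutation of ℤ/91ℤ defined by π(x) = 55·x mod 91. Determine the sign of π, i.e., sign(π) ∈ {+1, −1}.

-1

Start at x=22: 22 → 27 → 29 → 48 → 1 → 55 → 22 (one orbit).
Cycle lengths of π_55 on ℤ/91ℤ: [6, 6, 6, 6, 6, 6, 6, 6, 6, 6, 6, 6, 3, 3, 3, 3, 2, 2, 2, 1]; 20 cycles in total.
sign(π) = (−1)^{n − #cycles} = (−1)^{91−20} = (−1)^71 = -1.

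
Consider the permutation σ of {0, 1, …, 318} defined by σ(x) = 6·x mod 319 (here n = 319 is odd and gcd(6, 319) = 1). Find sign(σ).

-1

Orbit of 178 under x↦6x: [178, 111, 28, 168, 51, 306, 241]… (length divides ord_319(6)).
π_6 has 8 disjoint cycles with lengths [70, 70, 70, 70, 14, 14, 10, 1] on {0,…,318}.
Σ(ℓ_i−1) = 319−8 = 311; sign = (−1)^311 = -1.
The Jacobi symbol (6|319) = -1 (Zolotarev) agrees.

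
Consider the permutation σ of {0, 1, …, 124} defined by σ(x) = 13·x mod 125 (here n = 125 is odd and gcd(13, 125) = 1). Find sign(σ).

Trace 87: π^k(87) = [87, 6, 78, 14, 57, 116, 8] for k=0..6.
Decompose π into cycles: lengths [100, 20, 4, 1] (4 cycles, including the fixed point 0).
With 4 cycles on 125 points, sign = (−1)^{125−4} = -1.
Zolotarev: (13|125) = -1, matching the cycle-count sign.

-1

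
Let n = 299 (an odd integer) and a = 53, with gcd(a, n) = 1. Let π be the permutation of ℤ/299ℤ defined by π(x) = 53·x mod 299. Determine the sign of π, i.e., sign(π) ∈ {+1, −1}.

-1

Orbit of 40 under x↦53x: [40, 27, 235, 196, 222, 105, 183]… (length divides ord_299(53)).
Decompose π into cycles: lengths [22, 22, 22, 22, 22, 22, 22, 22, 22, 22, 22, 22, 22, 1, 1, 1, 1, 1, 1, 1, 1, 1, 1, 1, 1, 1] (26 cycles, including the fixed point 0).
Σ(ℓ_i−1) = 299−26 = 273; sign = (−1)^273 = -1.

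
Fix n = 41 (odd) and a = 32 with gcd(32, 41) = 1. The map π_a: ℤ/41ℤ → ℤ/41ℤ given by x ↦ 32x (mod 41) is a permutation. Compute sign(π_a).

Orbit of 32 under x↦32x: [32, 40, 9, 1]… (length divides ord_41(32)).
Cycle lengths of π_32 on ℤ/41ℤ: [4, 4, 4, 4, 4, 4, 4, 4, 4, 4, 1]; 11 cycles in total.
41 − 11 = 30 transpositions; sign(π) = (−1)^30 = +1.

+1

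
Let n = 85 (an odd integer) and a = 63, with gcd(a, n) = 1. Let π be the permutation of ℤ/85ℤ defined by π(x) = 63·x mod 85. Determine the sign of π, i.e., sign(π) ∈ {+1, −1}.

+1

Trace 16: π^k(16) = [16, 73, 9, 57, 21, 48, 49] for k=0..6.
π_63 has 7 disjoint cycles with lengths [16, 16, 16, 16, 16, 4, 1] on {0,…,84}.
With 7 cycles on 85 points, sign = (−1)^{85−7} = +1.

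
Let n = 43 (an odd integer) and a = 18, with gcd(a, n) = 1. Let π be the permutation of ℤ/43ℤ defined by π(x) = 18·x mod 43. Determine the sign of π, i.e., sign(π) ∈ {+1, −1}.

Trace 32: π^k(32) = [32, 17, 5, 4, 29, 6, 22] for k=0..6.
Cycle type of π: 42 + 1; total 2 cycles.
With 2 cycles on 43 points, sign = (−1)^{43−2} = -1.
Via Zolotarev, sign(π_{18}) = (18|43) = -1.

-1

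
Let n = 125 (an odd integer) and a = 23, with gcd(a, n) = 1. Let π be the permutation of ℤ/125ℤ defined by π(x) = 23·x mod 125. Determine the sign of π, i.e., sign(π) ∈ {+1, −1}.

-1

Start at x=109: 109 → 7 → 36 → 78 → 44 → 12 → 26 → … (one orbit).
4 cycles of lengths [100, 20, 4, 1].
With 4 cycles on 125 points, sign = (−1)^{125−4} = -1.
Zolotarev: (23|125) = -1, matching the cycle-count sign.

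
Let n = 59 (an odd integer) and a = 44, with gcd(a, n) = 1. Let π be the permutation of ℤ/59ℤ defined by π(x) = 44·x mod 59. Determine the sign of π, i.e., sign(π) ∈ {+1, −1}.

Start at x=30: 30 → 22 → 24 → 53 → 31 → 7 → 13 → … (one orbit).
The orbit structure of x ↦ 44x mod 59: 2 orbits of sizes [58, 1].
sign(π) = (−1)^{n − #cycles} = (−1)^{59−2} = (−1)^57 = -1.
Check: (44/59) = -1 by Zolotarev.

-1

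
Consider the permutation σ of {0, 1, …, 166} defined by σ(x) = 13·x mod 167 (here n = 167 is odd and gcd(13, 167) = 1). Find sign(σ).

-1

Trace 57: π^k(57) = [57, 73, 114, 146, 61, 125, 122] for k=0..6.
Cycle type of π: 166 + 1; total 2 cycles.
167 − 2 = 165 transpositions; sign(π) = (−1)^165 = -1.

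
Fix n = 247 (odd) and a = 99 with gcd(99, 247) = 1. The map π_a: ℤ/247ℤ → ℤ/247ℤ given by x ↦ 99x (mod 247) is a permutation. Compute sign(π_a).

Start at x=1: 1 → 99 → 168 → 83 → 66 → 112 → 220 → … (one orbit).
12 cycles of lengths [36, 36, 36, 36, 36, 36, 9, 9, 4, 4, 4, 1].
Σ(ℓ_i−1) = 247−12 = 235; sign = (−1)^235 = -1.
Check: (99/247) = -1 by Zolotarev.

-1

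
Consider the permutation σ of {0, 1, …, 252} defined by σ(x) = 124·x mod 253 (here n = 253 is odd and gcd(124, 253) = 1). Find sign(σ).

+1

Start at x=147: 147 → 12 → 223 → 75 → 192 → 26 → 188 → … (one orbit).
The orbit structure of x ↦ 124x mod 253: 9 orbits of sizes [55, 55, 55, 55, 11, 11, 5, 5, 1].
253 − 9 = 244 transpositions; sign(π) = (−1)^244 = +1.
Zolotarev: (124|253) = +1, matching the cycle-count sign.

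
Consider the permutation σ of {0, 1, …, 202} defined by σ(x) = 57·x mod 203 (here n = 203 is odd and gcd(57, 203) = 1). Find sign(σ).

+1

Start at x=1: 1 → 57 → 1 (one orbit).
105 cycles of lengths [2, 2, 2, 2, 2, 2, 2, 2, 2, 2, 2, 2, 2, 2, 2, 2, 2, 2, 2, 2, 2, 2, 2, 2, 2, 2, 2, 2, 2, 2, 2, 2, 2, 2, 2, 2, 2, 2, 2, 2, 2, 2, 2, 2, 2, 2, 2, 2, 2, 2, 2, 2, 2, 2, 2, 2, 2, 2, 2, 2, 2, 2, 2, 2, 2, 2, 2, 2, 2, 2, 2, 2, 2, 2, 2, 2, 2, 2, 2, 2, 2, 2, 2, 2, 2, 2, 2, 2, 2, 2, 2, 2, 2, 2, 2, 2, 2, 2, 1, 1, 1, 1, 1, 1, 1].
sign(π) = (−1)^{n − #cycles} = (−1)^{203−105} = (−1)^98 = +1.
The Jacobi symbol (57|203) = +1 (Zolotarev) agrees.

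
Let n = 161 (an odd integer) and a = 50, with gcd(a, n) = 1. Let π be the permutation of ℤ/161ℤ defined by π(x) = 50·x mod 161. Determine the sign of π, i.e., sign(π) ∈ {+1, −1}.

+1

Trace 8: π^k(8) = [8, 78, 36, 29, 1, 50, 85] for k=0..6.
Cycle lengths of π_50 on ℤ/161ℤ: [11, 11, 11, 11, 11, 11, 11, 11, 11, 11, 11, 11, 11, 11, 1, 1, 1, 1, 1, 1, 1]; 21 cycles in total.
n − c = 161 − 21 = 140; sign = (−1)^140 = +1.
Zolotarev: (50|161) = +1, matching the cycle-count sign.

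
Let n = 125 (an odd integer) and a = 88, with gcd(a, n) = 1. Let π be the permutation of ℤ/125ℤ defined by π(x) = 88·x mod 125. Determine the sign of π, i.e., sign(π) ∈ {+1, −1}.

-1

Orbit of 86 under x↦88x: [86, 68, 109, 92, 96, 73, 49]… (length divides ord_125(88)).
Cycle type of π: 100 + 20 + 4 + 1; total 4 cycles.
Σ(ℓ_i−1) = 125−4 = 121; sign = (−1)^121 = -1.
The Jacobi symbol (88|125) = -1 (Zolotarev) agrees.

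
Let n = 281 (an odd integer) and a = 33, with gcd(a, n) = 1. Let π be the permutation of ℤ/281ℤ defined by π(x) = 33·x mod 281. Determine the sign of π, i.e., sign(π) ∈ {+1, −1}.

+1

Start at x=72: 72 → 128 → 9 → 16 → 247 → 2 → 66 → … (one orbit).
Cycle lengths of π_33 on ℤ/281ℤ: [140, 140, 1]; 3 cycles in total.
3 cycles on 281: each ℓ→(−1)^(ℓ−1), product (−1)^278 = +1.
Check: (33/281) = +1 by Zolotarev.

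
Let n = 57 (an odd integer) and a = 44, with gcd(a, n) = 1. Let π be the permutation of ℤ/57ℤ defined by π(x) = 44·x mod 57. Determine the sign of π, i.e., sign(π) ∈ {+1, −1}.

Start at x=49: 49 → 47 → 16 → 20 → 25 → 17 → 7 → … (one orbit).
π_44 has 6 disjoint cycles with lengths [18, 18, 9, 9, 2, 1] on {0,…,56}.
With 6 cycles on 57 points, sign = (−1)^{57−6} = -1.

-1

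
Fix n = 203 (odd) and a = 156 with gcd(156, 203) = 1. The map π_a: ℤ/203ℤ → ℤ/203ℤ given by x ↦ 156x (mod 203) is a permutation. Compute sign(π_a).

Trace 11: π^k(11) = [11, 92, 142, 25, 43, 9, 186] for k=0..6.
π_156 has 6 disjoint cycles with lengths [84, 84, 28, 3, 3, 1] on {0,…,202}.
With 6 cycles on 203 points, sign = (−1)^{203−6} = -1.
Zolotarev: (156|203) = -1, matching the cycle-count sign.

-1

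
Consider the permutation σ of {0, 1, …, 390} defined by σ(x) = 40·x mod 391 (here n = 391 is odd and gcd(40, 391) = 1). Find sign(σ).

Orbit of 175 under x↦40x: [175, 353, 44, 196, 20, 18, 329]… (length divides ord_391(40)).
The orbit structure of x ↦ 40x mod 391: 5 orbits of sizes [176, 176, 22, 16, 1].
5 cycles on 391: each ℓ→(−1)^(ℓ−1), product (−1)^386 = +1.

+1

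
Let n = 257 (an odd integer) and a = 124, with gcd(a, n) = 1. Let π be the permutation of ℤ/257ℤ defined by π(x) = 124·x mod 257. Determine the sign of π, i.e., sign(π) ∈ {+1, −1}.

Start at x=117: 117 → 116 → 249 → 36 → 95 → 215 → 189 → … (one orbit).
The orbit structure of x ↦ 124x mod 257: 3 orbits of sizes [128, 128, 1].
3 cycles on 257: each ℓ→(−1)^(ℓ−1), product (−1)^254 = +1.
Check: (124/257) = +1 by Zolotarev.

+1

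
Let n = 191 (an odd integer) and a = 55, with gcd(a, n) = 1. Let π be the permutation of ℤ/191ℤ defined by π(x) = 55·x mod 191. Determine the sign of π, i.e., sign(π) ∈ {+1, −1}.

-1

Orbit of 150 under x↦55x: [150, 37, 125, 190, 136, 31, 177]… (length divides ord_191(55)).
The orbit structure of x ↦ 55x mod 191: 6 orbits of sizes [38, 38, 38, 38, 38, 1].
6 cycles on 191: each ℓ→(−1)^(ℓ−1), product (−1)^185 = -1.
Check: (55/191) = -1 by Zolotarev.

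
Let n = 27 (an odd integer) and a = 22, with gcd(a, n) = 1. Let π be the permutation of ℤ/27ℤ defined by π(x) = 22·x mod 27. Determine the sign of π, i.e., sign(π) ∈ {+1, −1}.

+1

Orbit of 7 under x↦22x: [7, 19, 13, 16, 1, 22, 25]… (length divides ord_27(22)).
π_22 has 7 disjoint cycles with lengths [9, 9, 3, 3, 1, 1, 1] on {0,…,26}.
sign(π) = (−1)^{n − #cycles} = (−1)^{27−7} = (−1)^20 = +1.
Check: (22/27) = +1 by Zolotarev.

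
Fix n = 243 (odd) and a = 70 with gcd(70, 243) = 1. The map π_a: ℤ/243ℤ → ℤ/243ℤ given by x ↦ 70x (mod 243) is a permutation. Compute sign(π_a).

Trace 196: π^k(196) = [196, 112, 64, 106, 130, 109, 97] for k=0..6.
Cycle type of π: 81×2 + 27×2 + 9×2 + 3×2 + 1×3; total 11 cycles.
With 11 cycles on 243 points, sign = (−1)^{243−11} = +1.
(70|243)_J = +1 (Zolotarev's lemma cross-check).

+1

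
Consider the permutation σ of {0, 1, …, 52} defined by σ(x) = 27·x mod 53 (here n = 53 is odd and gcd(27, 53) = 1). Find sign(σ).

Trace 35: π^k(35) = [35, 44, 22, 11, 32, 16, 8] for k=0..6.
Cycle lengths of π_27 on ℤ/53ℤ: [52, 1]; 2 cycles in total.
sign(π) = (−1)^{n − #cycles} = (−1)^{53−2} = (−1)^51 = -1.
Zolotarev: (27|53) = -1, matching the cycle-count sign.

-1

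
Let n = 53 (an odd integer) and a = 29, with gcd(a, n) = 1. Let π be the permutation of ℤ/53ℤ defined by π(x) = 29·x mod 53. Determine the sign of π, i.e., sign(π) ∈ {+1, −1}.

+1

Start at x=17: 17 → 16 → 40 → 47 → 38 → 42 → 52 → … (one orbit).
Decompose π into cycles: lengths [26, 26, 1] (3 cycles, including the fixed point 0).
With 3 cycles on 53 points, sign = (−1)^{53−3} = +1.
Via Zolotarev, sign(π_{29}) = (29|53) = +1.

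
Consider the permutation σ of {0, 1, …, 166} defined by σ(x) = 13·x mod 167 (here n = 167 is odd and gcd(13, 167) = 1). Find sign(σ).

Trace 56: π^k(56) = [56, 60, 112, 120, 57, 73, 114] for k=0..6.
Decompose π into cycles: lengths [166, 1] (2 cycles, including the fixed point 0).
2 cycles on 167: each ℓ→(−1)^(ℓ−1), product (−1)^165 = -1.
(13|167)_J = -1 (Zolotarev's lemma cross-check).

-1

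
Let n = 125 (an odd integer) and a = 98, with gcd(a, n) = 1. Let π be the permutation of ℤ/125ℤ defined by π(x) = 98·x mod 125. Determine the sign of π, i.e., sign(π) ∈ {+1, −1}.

-1

Trace 54: π^k(54) = [54, 42, 116, 118, 64, 22, 31] for k=0..6.
π_98 has 4 disjoint cycles with lengths [100, 20, 4, 1] on {0,…,124}.
n − c = 125 − 4 = 121; sign = (−1)^121 = -1.
Check: (98/125) = -1 by Zolotarev.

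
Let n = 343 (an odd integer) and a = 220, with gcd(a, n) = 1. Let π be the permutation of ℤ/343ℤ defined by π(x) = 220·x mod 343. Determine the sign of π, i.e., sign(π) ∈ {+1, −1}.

Start at x=32: 32 → 180 → 155 → 143 → 247 → 146 → 221 → … (one orbit).
Decompose π into cycles: lengths [294, 42, 6, 1] (4 cycles, including the fixed point 0).
4 cycles on 343: each ℓ→(−1)^(ℓ−1), product (−1)^339 = -1.
Via Zolotarev, sign(π_{220}) = (220|343) = -1.

-1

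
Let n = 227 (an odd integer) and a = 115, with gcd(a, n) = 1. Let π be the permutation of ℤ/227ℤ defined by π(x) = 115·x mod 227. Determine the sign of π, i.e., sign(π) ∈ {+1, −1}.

Start at x=175: 175 → 149 → 110 → 165 → 134 → 201 → 188 → … (one orbit).
The orbit structure of x ↦ 115x mod 227: 2 orbits of sizes [226, 1].
2 cycles on 227: each ℓ→(−1)^(ℓ−1), product (−1)^225 = -1.
(115|227)_J = -1 (Zolotarev's lemma cross-check).

-1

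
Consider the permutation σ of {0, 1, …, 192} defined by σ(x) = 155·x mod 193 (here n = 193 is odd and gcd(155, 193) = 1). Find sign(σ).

Orbit of 24 under x↦155x: [24, 53, 109, 104, 101, 22, 129]… (length divides ord_193(155)).
Cycle lengths of π_155 on ℤ/193ℤ: [192, 1]; 2 cycles in total.
n − c = 193 − 2 = 191; sign = (−1)^191 = -1.

-1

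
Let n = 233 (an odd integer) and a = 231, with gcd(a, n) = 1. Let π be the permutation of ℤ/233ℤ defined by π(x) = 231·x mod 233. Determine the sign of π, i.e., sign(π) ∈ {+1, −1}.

+1

Start at x=105: 105 → 23 → 187 → 92 → 49 → 135 → 196 → … (one orbit).
Cycle lengths of π_231 on ℤ/233ℤ: [58, 58, 58, 58, 1]; 5 cycles in total.
n − c = 233 − 5 = 228; sign = (−1)^228 = +1.
Check: (231/233) = +1 by Zolotarev.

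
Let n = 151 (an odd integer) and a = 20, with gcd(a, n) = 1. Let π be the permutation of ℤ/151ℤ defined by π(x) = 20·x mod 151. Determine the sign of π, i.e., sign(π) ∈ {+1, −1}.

Start at x=50: 50 → 94 → 68 → 1 → 20 → 98 → 148 → … (one orbit).
Decompose π into cycles: lengths [25, 25, 25, 25, 25, 25, 1] (7 cycles, including the fixed point 0).
Σ(ℓ_i−1) = 151−7 = 144; sign = (−1)^144 = +1.

+1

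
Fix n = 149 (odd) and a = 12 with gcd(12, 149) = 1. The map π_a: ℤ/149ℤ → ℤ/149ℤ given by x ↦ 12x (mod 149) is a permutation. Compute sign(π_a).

-1

Orbit of 30 under x↦12x: [30, 62, 148, 137, 5, 60, 124]… (length divides ord_149(12)).
Cycle type of π: 148 + 1; total 2 cycles.
149 − 2 = 147 transpositions; sign(π) = (−1)^147 = -1.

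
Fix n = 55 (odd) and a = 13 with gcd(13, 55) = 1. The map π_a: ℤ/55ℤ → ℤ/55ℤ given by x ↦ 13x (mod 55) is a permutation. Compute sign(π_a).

+1

Trace 43: π^k(43) = [43, 9, 7, 36, 28, 34, 2] for k=0..6.
Decompose π into cycles: lengths [20, 20, 10, 4, 1] (5 cycles, including the fixed point 0).
55 − 5 = 50 transpositions; sign(π) = (−1)^50 = +1.
(13|55)_J = +1 (Zolotarev's lemma cross-check).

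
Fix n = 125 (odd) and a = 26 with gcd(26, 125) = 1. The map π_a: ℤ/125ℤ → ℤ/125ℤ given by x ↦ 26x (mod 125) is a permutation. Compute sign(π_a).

+1

Trace 76: π^k(76) = [76, 101, 1, 26, 51] for k=0..4.
π_26 has 45 disjoint cycles with lengths [5, 5, 5, 5, 5, 5, 5, 5, 5, 5, 5, 5, 5, 5, 5, 5, 5, 5, 5, 5, 1, 1, 1, 1, 1, 1, 1, 1, 1, 1, 1, 1, 1, 1, 1, 1, 1, 1, 1, 1, 1, 1, 1, 1, 1] on {0,…,124}.
125 − 45 = 80 transpositions; sign(π) = (−1)^80 = +1.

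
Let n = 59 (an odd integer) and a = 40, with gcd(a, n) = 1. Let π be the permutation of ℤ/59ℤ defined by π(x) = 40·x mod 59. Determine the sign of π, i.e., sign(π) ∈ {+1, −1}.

Orbit of 51 under x↦40x: [51, 34, 3, 2, 21, 14, 29]… (length divides ord_59(40)).
Cycle type of π: 58 + 1; total 2 cycles.
59 − 2 = 57 transpositions; sign(π) = (−1)^57 = -1.

-1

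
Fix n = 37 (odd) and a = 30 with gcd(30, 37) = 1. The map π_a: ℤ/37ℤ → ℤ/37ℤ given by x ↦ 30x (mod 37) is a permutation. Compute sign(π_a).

+1

Trace 16: π^k(16) = [16, 36, 7, 25, 10, 4, 9] for k=0..6.
3 cycles of lengths [18, 18, 1].
Σ(ℓ_i−1) = 37−3 = 34; sign = (−1)^34 = +1.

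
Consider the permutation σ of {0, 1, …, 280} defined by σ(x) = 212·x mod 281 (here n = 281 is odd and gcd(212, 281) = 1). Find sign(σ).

Trace 66: π^k(66) = [66, 223, 68, 85, 36, 45, 267] for k=0..6.
Decompose π into cycles: lengths [140, 140, 1] (3 cycles, including the fixed point 0).
n − c = 281 − 3 = 278; sign = (−1)^278 = +1.
Zolotarev: (212|281) = +1, matching the cycle-count sign.

+1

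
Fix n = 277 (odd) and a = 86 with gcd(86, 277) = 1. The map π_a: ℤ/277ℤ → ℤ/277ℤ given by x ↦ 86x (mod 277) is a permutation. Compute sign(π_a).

Start at x=202: 202 → 198 → 131 → 186 → 207 → 74 → 270 → … (one orbit).
Cycle lengths of π_86 on ℤ/277ℤ: [138, 138, 1]; 3 cycles in total.
sign(π) = (−1)^{n − #cycles} = (−1)^{277−3} = (−1)^274 = +1.
Zolotarev: (86|277) = +1, matching the cycle-count sign.

+1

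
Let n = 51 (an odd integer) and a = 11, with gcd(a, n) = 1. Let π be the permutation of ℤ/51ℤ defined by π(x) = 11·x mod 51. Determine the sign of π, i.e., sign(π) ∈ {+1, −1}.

Trace 1: π^k(1) = [1, 11, 19, 5, 4, 44, 25] for k=0..6.
Cycle type of π: 16×3 + 2 + 1; total 5 cycles.
Σ(ℓ_i−1) = 51−5 = 46; sign = (−1)^46 = +1.
The Jacobi symbol (11|51) = +1 (Zolotarev) agrees.

+1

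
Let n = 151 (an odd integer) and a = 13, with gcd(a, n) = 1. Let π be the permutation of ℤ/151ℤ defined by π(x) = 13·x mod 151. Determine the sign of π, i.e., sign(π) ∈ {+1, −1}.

-1

Start at x=149: 149 → 125 → 115 → 136 → 107 → 32 → 114 → … (one orbit).
Cycle lengths of π_13 on ℤ/151ℤ: [150, 1]; 2 cycles in total.
2 cycles on 151: each ℓ→(−1)^(ℓ−1), product (−1)^149 = -1.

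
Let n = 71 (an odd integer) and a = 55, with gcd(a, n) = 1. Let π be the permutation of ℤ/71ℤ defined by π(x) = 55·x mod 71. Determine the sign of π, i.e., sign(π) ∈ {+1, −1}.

Trace 2: π^k(2) = [2, 39, 15, 44, 6, 46, 45] for k=0..6.
The orbit structure of x ↦ 55x mod 71: 2 orbits of sizes [70, 1].
71 − 2 = 69 transpositions; sign(π) = (−1)^69 = -1.
The Jacobi symbol (55|71) = -1 (Zolotarev) agrees.

-1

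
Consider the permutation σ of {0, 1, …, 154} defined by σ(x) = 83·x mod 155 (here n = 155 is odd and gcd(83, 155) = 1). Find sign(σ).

+1

Start at x=51: 51 → 48 → 109 → 57 → 81 → 58 → 9 → … (one orbit).
The orbit structure of x ↦ 83x mod 155: 5 orbits of sizes [60, 60, 30, 4, 1].
With 5 cycles on 155 points, sign = (−1)^{155−5} = +1.
Zolotarev: (83|155) = +1, matching the cycle-count sign.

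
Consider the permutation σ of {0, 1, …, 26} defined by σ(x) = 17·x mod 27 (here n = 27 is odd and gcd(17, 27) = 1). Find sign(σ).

-1

Trace 17: π^k(17) = [17, 19, 26, 10, 8, 1] for k=0..5.
Cycle type of π: 6×3 + 2×4 + 1; total 8 cycles.
sign(π) = (−1)^{n − #cycles} = (−1)^{27−8} = (−1)^19 = -1.
Via Zolotarev, sign(π_{17}) = (17|27) = -1.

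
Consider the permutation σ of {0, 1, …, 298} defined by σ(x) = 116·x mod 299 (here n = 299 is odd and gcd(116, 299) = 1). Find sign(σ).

+1

Start at x=116: 116 → 1 → 116 (one orbit).
Cycle lengths of π_116 on ℤ/299ℤ: [2, 2, 2, 2, 2, 2, 2, 2, 2, 2, 2, 2, 2, 2, 2, 2, 2, 2, 2, 2, 2, 2, 2, 2, 2, 2, 2, 2, 2, 2, 2, 2, 2, 2, 2, 2, 2, 2, 2, 2, 2, 2, 2, 2, 2, 2, 2, 2, 2, 2, 2, 2, 2, 2, 2, 2, 2, 2, 2, 2, 2, 2, 2, 2, 2, 2, 2, 2, 2, 2, 2, 2, 2, 2, 2, 2, 2, 2, 2, 2, 2, 2, 2, 2, 2, 2, 2, 2, 2, 2, 2, 2, 2, 2, 2, 2, 2, 2, 2, 2, 2, 2, 2, 2, 2, 2, 2, 2, 2, 2, 2, 2, 2, 2, 2, 2, 2, 2, 2, 2, 2, 2, 2, 2, 2, 2, 2, 2, 2, 2, 2, 2, 2, 2, 2, 2, 2, 2, 1, 1, 1, 1, 1, 1, 1, 1, 1, 1, 1, 1, 1, 1, 1, 1, 1, 1, 1, 1, 1, 1, 1]; 161 cycles in total.
161 cycles on 299: each ℓ→(−1)^(ℓ−1), product (−1)^138 = +1.
Zolotarev: (116|299) = +1, matching the cycle-count sign.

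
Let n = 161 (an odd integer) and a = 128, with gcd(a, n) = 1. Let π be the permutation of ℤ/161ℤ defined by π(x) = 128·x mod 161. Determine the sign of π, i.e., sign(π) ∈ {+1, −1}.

+1

Trace 39: π^k(39) = [39, 1, 128, 123, 127, 156, 4] for k=0..6.
π_128 has 9 disjoint cycles with lengths [33, 33, 33, 33, 11, 11, 3, 3, 1] on {0,…,160}.
9 cycles on 161: each ℓ→(−1)^(ℓ−1), product (−1)^152 = +1.
The Jacobi symbol (128|161) = +1 (Zolotarev) agrees.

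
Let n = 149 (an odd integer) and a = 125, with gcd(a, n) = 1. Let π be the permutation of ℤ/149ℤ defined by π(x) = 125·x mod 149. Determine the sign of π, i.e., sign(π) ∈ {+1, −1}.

+1

Start at x=37: 37 → 6 → 5 → 29 → 49 → 16 → 63 → … (one orbit).
5 cycles of lengths [37, 37, 37, 37, 1].
n − c = 149 − 5 = 144; sign = (−1)^144 = +1.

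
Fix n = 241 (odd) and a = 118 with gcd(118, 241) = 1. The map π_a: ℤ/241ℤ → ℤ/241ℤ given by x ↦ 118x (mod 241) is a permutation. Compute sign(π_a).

+1

Start at x=143: 143 → 4 → 231 → 25 → 58 → 96 → 1 → … (one orbit).
π_118 has 5 disjoint cycles with lengths [60, 60, 60, 60, 1] on {0,…,240}.
n − c = 241 − 5 = 236; sign = (−1)^236 = +1.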